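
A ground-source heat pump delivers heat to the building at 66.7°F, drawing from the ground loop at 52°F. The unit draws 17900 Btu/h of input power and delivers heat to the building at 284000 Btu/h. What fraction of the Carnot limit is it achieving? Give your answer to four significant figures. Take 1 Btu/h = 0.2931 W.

COP_actual = Q̇_H/Ẇ = 284000/17900 = 15.87.
In absolute terms T_C = 284.26 K and T_H = 292.43 K, so ΔT = 8.167 K.
COP_Carnot = T_H/ΔT = 292.43/8.167 = 35.81.
η_II = COP_actual/COP_Carnot = 15.87/35.81 = 0.4431.

0.4431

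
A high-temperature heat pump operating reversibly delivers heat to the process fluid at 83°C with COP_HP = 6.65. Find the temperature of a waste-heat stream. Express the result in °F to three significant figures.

85.0 °F

COP_HP = T_H/(T_H − T_C) gives T_H − T_C = T_H/COP.
With T_H = 356.15 K, T_C = 356.15 × (1 − 1/6.65) = 302.59 K.
Converting, 302.59 K = 85.00°F.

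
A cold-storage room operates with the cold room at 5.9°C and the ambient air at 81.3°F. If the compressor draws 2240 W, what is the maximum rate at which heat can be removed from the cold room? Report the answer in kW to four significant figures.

In absolute terms T_C = 279.05 K and T_H = 300.54 K, so ΔT = 21.49 K.
COP_Carnot = T_C/ΔT = 279.05/21.49 = 12.99.
Q̇_max = COP_Carnot × Ẇ = 12.99 × 2240 W = 29090 W = 29.09 kW.

29.09 kW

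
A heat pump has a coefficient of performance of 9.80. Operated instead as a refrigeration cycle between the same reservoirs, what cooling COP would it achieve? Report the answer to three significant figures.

Since Q_H = Q_C + W for any cycle, COP_R = Q_C/W = Q_H/W − 1.
COP_R = 9.80 − 1 = 8.80.

8.80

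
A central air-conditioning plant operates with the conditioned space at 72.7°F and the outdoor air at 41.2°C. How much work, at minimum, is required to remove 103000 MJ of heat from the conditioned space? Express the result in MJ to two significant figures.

In absolute terms T_C = 295.76 K and T_H = 314.35 K, so ΔT = 18.59 K.
The reversible limit is COP_R = T_C/ΔT = 15.91, so W_min = Q_C/COP = Q_C·ΔT/T_C.
W_min = 103000 × 18.59/295.76 = 6474 MJ.

6500 MJ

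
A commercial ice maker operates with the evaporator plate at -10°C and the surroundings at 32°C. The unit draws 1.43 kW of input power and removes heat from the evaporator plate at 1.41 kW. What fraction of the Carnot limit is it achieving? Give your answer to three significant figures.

0.157

COP_actual = Q̇_C/Ẇ = 1.410/1.430 = 0.9860.
In absolute terms T_C = 263.15 K and T_H = 305.15 K, so ΔT = 42.00 K.
COP_Carnot = T_C/ΔT = 263.15/42.00 = 6.265.
η_II = COP_actual/COP_Carnot = 0.9860/6.265 = 0.1574.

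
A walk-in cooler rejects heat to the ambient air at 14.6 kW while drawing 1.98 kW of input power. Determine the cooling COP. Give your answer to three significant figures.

The first law gives Q̇_H = Q̇_C + Ẇ, so the three rates are Q̇_C = 12.62, Q̇_H = 14.60, Ẇ = 1.980 kW.
COP_R = Q̇_C/Ẇ = 12.62/1.980 = 6.374.

6.37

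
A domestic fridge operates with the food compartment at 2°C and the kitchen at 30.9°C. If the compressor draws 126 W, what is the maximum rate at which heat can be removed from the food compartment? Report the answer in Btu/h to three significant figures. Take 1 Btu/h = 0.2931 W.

In absolute terms T_C = 275.15 K and T_H = 304.05 K, so ΔT = 28.90 K.
COP_Carnot = T_C/ΔT = 275.15/28.90 = 9.521.
Q̇_max = COP_Carnot × Ẇ = 9.521 × 126.0 W = 1200 W = 4093 Btu/h.

4090 Btu/h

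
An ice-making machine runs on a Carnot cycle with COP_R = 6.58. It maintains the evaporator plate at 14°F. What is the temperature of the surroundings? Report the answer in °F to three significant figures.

COP_R = T_C/(T_H − T_C) gives T_H − T_C = T_C/COP.
With T_C = 263.15 K, T_H = 263.15 × (1 + 1/6.58) = 303.14 K.
Converting, 303.14 K = 85.99°F.

86.0 °F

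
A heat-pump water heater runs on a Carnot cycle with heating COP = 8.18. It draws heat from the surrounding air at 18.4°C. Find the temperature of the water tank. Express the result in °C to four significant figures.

59.01 °C

COP_HP = T_H/(T_H − T_C) rearranges to T_H = COP·T_C/(COP − 1).
With T_C = 291.55 K, T_H = 8.18 × 291.55/7.180 = 332.16 K.
Converting, 332.16 K = 59.01°C.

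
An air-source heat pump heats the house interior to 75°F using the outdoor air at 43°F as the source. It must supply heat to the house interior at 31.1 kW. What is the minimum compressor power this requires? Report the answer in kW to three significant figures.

In absolute terms T_C = 279.26 K and T_H = 297.04 K, so ΔT = 17.78 K.
COP_Carnot = T_H/ΔT = 297.04/17.78 = 16.71.
Ẇ_min = Q̇/COP_Carnot = 31.10/16.71 = 1.861 kW.

1.86 kW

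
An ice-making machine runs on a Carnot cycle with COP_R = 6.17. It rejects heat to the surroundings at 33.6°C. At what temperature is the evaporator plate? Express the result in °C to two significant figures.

-9.2 °C

For a Carnot refrigerator COP_R = T_C/(T_H − T_C), so T_C = COP·T_H/(1 + COP).
With T_H = 306.75 K, T_C = 6.17 × 306.75/7.170 = 263.97 K.
Converting, 263.97 K = -9.18°C.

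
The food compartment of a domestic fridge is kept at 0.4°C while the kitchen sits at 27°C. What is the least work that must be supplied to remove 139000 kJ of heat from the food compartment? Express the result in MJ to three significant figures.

In absolute terms T_C = 273.55 K and T_H = 300.15 K, so ΔT = 26.60 K.
The reversible limit is COP_R = T_C/ΔT = 10.28, so W_min = Q_C/COP = Q_C·ΔT/T_C.
W_min = 139000 × 26.60/273.55 = 13520 kJ = 13.52 MJ.

13.5 MJ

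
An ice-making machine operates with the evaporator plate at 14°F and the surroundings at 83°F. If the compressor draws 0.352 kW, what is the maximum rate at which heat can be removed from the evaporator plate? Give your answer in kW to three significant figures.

In absolute terms T_C = 263.15 K and T_H = 301.48 K, so ΔT = 38.33 K.
COP_Carnot = T_C/ΔT = 263.15/38.33 = 6.865.
Q̇_max = COP_Carnot × Ẇ = 6.865 × 0.3520 kW = 2.416 kW.

2.42 kW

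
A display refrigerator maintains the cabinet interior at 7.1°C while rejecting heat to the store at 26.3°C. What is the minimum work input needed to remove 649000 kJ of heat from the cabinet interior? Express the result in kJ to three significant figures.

44500 kJ

In absolute terms T_C = 280.25 K and T_H = 299.45 K, so ΔT = 19.20 K.
The reversible limit is COP_R = T_C/ΔT = 14.60, so W_min = Q_C/COP = Q_C·ΔT/T_C.
W_min = 649000 × 19.20/280.25 = 44460 kJ.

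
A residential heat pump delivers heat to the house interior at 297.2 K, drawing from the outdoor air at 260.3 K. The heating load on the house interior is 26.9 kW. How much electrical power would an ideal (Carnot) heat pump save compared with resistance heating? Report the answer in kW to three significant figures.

23.6 kW

The reservoir spacing is ΔT = 297.2 − 260.3 = 36.90 K.
COP_Carnot = T_H/ΔT = 297.20/36.90 = 8.054.
Resistance heating needs Ẇ_res = Q̇_H = 26.90 kW; the reversible heat pump needs only Ẇ_hp = Q̇_H/COP = 3.340 kW.
Saving = 26.90 − 3.340 = 23.56 kW.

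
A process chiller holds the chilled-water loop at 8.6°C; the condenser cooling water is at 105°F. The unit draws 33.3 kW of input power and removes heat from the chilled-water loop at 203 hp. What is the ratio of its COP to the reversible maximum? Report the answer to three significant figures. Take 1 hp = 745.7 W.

0.516

Converting, Q̇_C = 203.0 hp = 151.4 kW, so COP_actual = Q̇_C/Ẇ = 151.4/33.30 = 4.546.
In absolute terms T_C = 281.75 K and T_H = 313.71 K, so ΔT = 31.96 K.
COP_Carnot = T_C/ΔT = 281.75/31.96 = 8.817.
η_II = COP_actual/COP_Carnot = 4.546/8.817 = 0.5156.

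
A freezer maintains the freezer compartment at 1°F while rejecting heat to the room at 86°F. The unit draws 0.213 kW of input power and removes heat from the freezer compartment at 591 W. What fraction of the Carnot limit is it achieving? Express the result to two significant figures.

Converting, Q̇_C = 591.0 W = 0.5910 kW, so COP_actual = Q̇_C/Ẇ = 0.5910/0.2130 = 2.775.
In absolute terms T_C = 255.93 K and T_H = 303.15 K, so ΔT = 47.22 K.
COP_Carnot = T_C/ΔT = 255.93/47.22 = 5.420.
η_II = COP_actual/COP_Carnot = 2.775/5.420 = 0.5120.

0.51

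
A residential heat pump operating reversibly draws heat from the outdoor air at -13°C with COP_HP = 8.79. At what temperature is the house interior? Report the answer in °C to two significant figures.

20 °C

COP_HP = T_H/(T_H − T_C) rearranges to T_H = COP·T_C/(COP − 1).
With T_C = 260.15 K, T_H = 8.79 × 260.15/7.790 = 293.55 K.
Converting, 293.55 K = 20.40°C.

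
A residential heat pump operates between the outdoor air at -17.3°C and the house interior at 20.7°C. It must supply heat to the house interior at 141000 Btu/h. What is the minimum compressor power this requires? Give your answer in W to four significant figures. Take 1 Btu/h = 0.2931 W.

5344 W

In absolute terms T_C = 255.85 K and T_H = 293.85 K, so ΔT = 38.00 K.
COP_Carnot = T_H/ΔT = 293.85/38.00 = 7.733.
Ẇ_min = Q̇/COP_Carnot = 141000/7.733 = 18230 Btu/h = 5344 W.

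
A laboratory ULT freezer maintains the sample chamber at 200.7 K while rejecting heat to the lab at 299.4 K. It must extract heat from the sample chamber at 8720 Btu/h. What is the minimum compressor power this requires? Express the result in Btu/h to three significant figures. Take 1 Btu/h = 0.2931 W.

The reservoir spacing is ΔT = 299.4 − 200.7 = 98.70 K.
COP_Carnot = T_C/ΔT = 200.70/98.70 = 2.033.
Ẇ_min = Q̇/COP_Carnot = 8720/2.033 = 4288 Btu/h.

4290 Btu/h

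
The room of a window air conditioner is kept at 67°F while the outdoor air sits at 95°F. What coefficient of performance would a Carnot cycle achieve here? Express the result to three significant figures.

In absolute terms T_C = 292.59 K and T_H = 308.15 K, so ΔT = 15.56 K.
For a reversible cycle, COP_Carnot = T_C/ΔT = 292.59/15.56 = 18.81.

18.8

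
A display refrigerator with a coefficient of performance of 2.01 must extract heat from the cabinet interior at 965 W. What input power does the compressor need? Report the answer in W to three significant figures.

480 W

Ẇ = Q̇_C/COP = 965.0/2.01 = 480.1 W.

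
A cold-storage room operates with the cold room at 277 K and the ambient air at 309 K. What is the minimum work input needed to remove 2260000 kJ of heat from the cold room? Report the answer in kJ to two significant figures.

260000 kJ

The reservoir spacing is ΔT = 309 − 277 = 32.00 K.
The reversible limit is COP_R = T_C/ΔT = 8.656, so W_min = Q_C/COP = Q_C·ΔT/T_C.
W_min = 2260000 × 32.00/277.00 = 261100 kJ.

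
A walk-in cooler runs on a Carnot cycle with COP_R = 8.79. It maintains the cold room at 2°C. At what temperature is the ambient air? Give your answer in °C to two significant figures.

33 °C

COP_R = T_C/(T_H − T_C) gives T_H − T_C = T_C/COP.
With T_C = 275.15 K, T_H = 275.15 × (1 + 1/8.79) = 306.45 K.
Converting, 306.45 K = 33.30°C.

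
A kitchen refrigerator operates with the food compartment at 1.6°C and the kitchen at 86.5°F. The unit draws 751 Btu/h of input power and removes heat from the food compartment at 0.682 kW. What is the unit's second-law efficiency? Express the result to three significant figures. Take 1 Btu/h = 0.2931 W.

0.323

Converting, Q̇_C = 0.6820 kW = 2327 Btu/h, so COP_actual = Q̇_C/Ẇ = 2327/751.0 = 3.098.
In absolute terms T_C = 274.75 K and T_H = 303.43 K, so ΔT = 28.68 K.
COP_Carnot = T_C/ΔT = 274.75/28.68 = 9.581.
η_II = COP_actual/COP_Carnot = 3.098/9.581 = 0.3234.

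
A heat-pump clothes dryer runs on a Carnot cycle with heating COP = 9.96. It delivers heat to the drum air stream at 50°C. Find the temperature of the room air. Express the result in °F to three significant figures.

63.6 °F

COP_HP = T_H/(T_H − T_C) gives T_H − T_C = T_H/COP.
With T_H = 323.15 K, T_C = 323.15 × (1 − 1/9.96) = 290.71 K.
Converting, 290.71 K = 63.60°F.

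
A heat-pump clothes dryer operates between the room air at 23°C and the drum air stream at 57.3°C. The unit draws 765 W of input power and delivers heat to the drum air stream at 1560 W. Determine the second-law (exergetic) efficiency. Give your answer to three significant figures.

COP_actual = Q̇_H/Ẇ = 1560/765.0 = 2.039.
In absolute terms T_C = 296.15 K and T_H = 330.45 K, so ΔT = 34.30 K.
COP_Carnot = T_H/ΔT = 330.45/34.30 = 9.634.
η_II = COP_actual/COP_Carnot = 2.039/9.634 = 0.2117.

0.212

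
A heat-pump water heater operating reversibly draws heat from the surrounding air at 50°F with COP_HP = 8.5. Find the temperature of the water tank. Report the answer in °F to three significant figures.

COP_HP = T_H/(T_H − T_C) rearranges to T_H = COP·T_C/(COP − 1).
With T_C = 283.15 K, T_H = 8.5 × 283.15/7.500 = 320.90 K.
Converting, 320.90 K = 117.96°F.

118 °F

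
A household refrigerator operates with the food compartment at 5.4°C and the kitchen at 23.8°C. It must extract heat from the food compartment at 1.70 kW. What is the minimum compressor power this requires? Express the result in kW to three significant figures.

In absolute terms T_C = 278.55 K and T_H = 296.95 K, so ΔT = 18.40 K.
COP_Carnot = T_C/ΔT = 278.55/18.40 = 15.14.
Ẇ_min = Q̇/COP_Carnot = 1.700/15.14 = 0.1123 kW.

0.112 kW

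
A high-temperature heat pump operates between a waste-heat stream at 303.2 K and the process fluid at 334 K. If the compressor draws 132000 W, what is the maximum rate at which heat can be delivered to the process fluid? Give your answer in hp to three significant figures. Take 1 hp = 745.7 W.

The reservoir spacing is ΔT = 334 − 303.2 = 30.80 K.
COP_Carnot = T_H/ΔT = 334.00/30.80 = 10.84.
Q̇_max = COP_Carnot × Ẇ = 10.84 × 132000 W = 1431000 W = 1920 hp.

1920 hp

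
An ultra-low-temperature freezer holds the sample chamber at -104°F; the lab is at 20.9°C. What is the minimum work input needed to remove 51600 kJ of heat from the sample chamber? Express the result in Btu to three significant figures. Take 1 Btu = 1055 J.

23900 Btu

In absolute terms T_C = 197.59 K and T_H = 294.05 K, so ΔT = 96.46 K.
The reversible limit is COP_R = T_C/ΔT = 2.049, so W_min = Q_C/COP = Q_C·ΔT/T_C.
W_min = 51600 × 96.46/197.59 = 25190 kJ = 23880 Btu.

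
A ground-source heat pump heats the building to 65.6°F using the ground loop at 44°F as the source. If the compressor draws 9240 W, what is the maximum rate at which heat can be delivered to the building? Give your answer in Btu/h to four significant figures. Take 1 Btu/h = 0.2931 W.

766600 Btu/h

In absolute terms T_C = 279.82 K and T_H = 291.82 K, so ΔT = 12.00 K.
COP_Carnot = T_H/ΔT = 291.82/12.00 = 24.32.
Q̇_max = COP_Carnot × Ẇ = 24.32 × 9240 W = 224700 W = 766600 Btu/h.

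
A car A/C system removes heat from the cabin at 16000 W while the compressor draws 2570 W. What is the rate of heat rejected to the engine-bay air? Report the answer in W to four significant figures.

18570 W

For a cyclic device the first law requires Q̇_H = Q̇_C + Ẇ.
Q̇_H = Q̇_C + Ẇ = 18570 W.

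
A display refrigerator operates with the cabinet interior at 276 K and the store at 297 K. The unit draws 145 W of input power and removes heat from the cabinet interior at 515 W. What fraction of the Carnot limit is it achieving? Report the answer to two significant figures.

0.27

COP_actual = Q̇_C/Ẇ = 515.0/145.0 = 3.552.
The reservoir spacing is ΔT = 297 − 276 = 21.00 K.
COP_Carnot = T_C/ΔT = 276.00/21.00 = 13.14.
η_II = COP_actual/COP_Carnot = 3.552/13.14 = 0.2702.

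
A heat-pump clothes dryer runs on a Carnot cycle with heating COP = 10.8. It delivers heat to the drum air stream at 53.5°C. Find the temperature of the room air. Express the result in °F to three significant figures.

COP_HP = T_H/(T_H − T_C) gives T_H − T_C = T_H/COP.
With T_H = 326.65 K, T_C = 326.65 × (1 − 1/10.8) = 296.40 K.
Converting, 296.40 K = 73.86°F.

73.9 °F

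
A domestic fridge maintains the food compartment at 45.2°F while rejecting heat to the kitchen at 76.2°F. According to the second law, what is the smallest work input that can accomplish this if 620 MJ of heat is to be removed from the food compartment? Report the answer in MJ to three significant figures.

In absolute terms T_C = 280.48 K and T_H = 297.71 K, so ΔT = 17.22 K.
The reversible limit is COP_R = T_C/ΔT = 16.29, so W_min = Q_C/COP = Q_C·ΔT/T_C.
W_min = 620.0 × 17.22/280.48 = 38.07 MJ.

38.1 MJ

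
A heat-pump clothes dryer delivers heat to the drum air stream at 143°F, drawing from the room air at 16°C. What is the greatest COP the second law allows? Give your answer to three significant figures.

7.33

In absolute terms T_C = 289.15 K and T_H = 334.82 K, so ΔT = 45.67 K.
For a reversible cycle, COP_Carnot = T_H/ΔT = 334.82/45.67 = 7.332.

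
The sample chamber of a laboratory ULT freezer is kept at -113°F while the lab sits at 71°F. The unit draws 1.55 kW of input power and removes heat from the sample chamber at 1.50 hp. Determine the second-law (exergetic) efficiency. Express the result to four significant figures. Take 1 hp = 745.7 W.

0.3830

Converting, Q̇_C = 1.500 hp = 1.119 kW, so COP_actual = Q̇_C/Ẇ = 1.119/1.550 = 0.7216.
In absolute terms T_C = 192.59 K and T_H = 294.82 K, so ΔT = 102.2 K.
COP_Carnot = T_C/ΔT = 192.59/102.2 = 1.884.
η_II = COP_actual/COP_Carnot = 0.7216/1.884 = 0.3830.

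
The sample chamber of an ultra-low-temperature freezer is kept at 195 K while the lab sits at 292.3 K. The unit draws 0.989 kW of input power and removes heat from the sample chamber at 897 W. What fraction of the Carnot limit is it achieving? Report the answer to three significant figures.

Converting, Q̇_C = 897.0 W = 0.8970 kW, so COP_actual = Q̇_C/Ẇ = 0.8970/0.9890 = 0.9070.
The reservoir spacing is ΔT = 292.3 − 195 = 97.30 K.
COP_Carnot = T_C/ΔT = 195.00/97.30 = 2.004.
η_II = COP_actual/COP_Carnot = 0.9070/2.004 = 0.4526.

0.453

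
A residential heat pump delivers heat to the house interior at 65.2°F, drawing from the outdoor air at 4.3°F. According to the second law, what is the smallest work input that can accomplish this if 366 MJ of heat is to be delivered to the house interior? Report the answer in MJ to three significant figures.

In absolute terms T_C = 257.76 K and T_H = 291.59 K, so ΔT = 33.83 K.
The reversible limit is COP_HP = T_H/ΔT = 8.619, so W_min = Q_H/COP = Q_H·ΔT/T_H.
W_min = 366.0 × 33.83/291.59 = 42.47 MJ.

42.5 MJ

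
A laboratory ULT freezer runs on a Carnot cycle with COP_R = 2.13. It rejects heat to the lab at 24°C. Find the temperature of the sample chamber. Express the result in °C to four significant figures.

For a Carnot refrigerator COP_R = T_C/(T_H − T_C), so T_C = COP·T_H/(1 + COP).
With T_H = 297.15 K, T_C = 2.13 × 297.15/3.130 = 202.21 K.
Converting, 202.21 K = -70.94°C.

-70.94 °C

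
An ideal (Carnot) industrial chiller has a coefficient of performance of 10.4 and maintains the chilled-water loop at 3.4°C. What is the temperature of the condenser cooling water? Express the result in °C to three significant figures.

30.0 °C

COP_R = T_C/(T_H − T_C) gives T_H − T_C = T_C/COP.
With T_C = 276.55 K, T_H = 276.55 × (1 + 1/10.4) = 303.14 K.
Converting, 303.14 K = 29.99°C.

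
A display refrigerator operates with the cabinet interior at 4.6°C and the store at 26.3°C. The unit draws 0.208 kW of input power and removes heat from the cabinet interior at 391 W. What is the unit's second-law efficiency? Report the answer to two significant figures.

Converting, Q̇_C = 391.0 W = 0.3910 kW, so COP_actual = Q̇_C/Ẇ = 0.3910/0.2080 = 1.880.
In absolute terms T_C = 277.75 K and T_H = 299.45 K, so ΔT = 21.70 K.
COP_Carnot = T_C/ΔT = 277.75/21.70 = 12.80.
η_II = COP_actual/COP_Carnot = 1.880/12.80 = 0.1469.

0.15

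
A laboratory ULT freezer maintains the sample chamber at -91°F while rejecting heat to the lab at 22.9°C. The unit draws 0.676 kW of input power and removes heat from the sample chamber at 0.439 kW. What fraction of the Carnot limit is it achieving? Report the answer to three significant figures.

0.289

COP_actual = Q̇_C/Ẇ = 0.4390/0.6760 = 0.6494.
In absolute terms T_C = 204.82 K and T_H = 296.05 K, so ΔT = 91.23 K.
COP_Carnot = T_C/ΔT = 204.82/91.23 = 2.245.
η_II = COP_actual/COP_Carnot = 0.6494/2.245 = 0.2893.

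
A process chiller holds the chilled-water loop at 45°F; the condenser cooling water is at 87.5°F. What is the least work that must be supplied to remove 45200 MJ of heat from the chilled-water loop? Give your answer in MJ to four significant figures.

In absolute terms T_C = 280.37 K and T_H = 303.98 K, so ΔT = 23.61 K.
The reversible limit is COP_R = T_C/ΔT = 11.87, so W_min = Q_C/COP = Q_C·ΔT/T_C.
W_min = 45200 × 23.61/280.37 = 3806 MJ.

3806 MJ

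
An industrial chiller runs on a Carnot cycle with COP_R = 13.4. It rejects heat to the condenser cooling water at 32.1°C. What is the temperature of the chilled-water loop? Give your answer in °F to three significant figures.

For a Carnot refrigerator COP_R = T_C/(T_H − T_C), so T_C = COP·T_H/(1 + COP).
With T_H = 305.25 K, T_C = 13.4 × 305.25/14.40 = 284.05 K.
Converting, 284.05 K = 51.62°F.

51.6 °F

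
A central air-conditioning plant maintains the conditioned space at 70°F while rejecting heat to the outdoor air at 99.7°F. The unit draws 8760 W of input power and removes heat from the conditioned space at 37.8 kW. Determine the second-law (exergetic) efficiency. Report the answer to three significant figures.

0.242

Converting, Q̇_C = 37.80 kW = 37800 W, so COP_actual = Q̇_C/Ẇ = 37800/8760 = 4.315.
In absolute terms T_C = 294.26 K and T_H = 310.76 K, so ΔT = 16.50 K.
COP_Carnot = T_C/ΔT = 294.26/16.50 = 17.83.
η_II = COP_actual/COP_Carnot = 4.315/17.83 = 0.2420.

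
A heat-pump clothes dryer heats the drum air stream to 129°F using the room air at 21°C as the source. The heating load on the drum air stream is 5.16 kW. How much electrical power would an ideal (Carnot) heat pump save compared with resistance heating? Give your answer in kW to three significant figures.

In absolute terms T_C = 294.15 K and T_H = 327.04 K, so ΔT = 32.89 K.
COP_Carnot = T_H/ΔT = 327.04/32.89 = 9.944.
Resistance heating needs Ẇ_res = Q̇_H = 5.160 kW; the reversible heat pump needs only Ẇ_hp = Q̇_H/COP = 0.5189 kW.
Saving = 5.160 − 0.5189 = 4.641 kW.

4.64 kW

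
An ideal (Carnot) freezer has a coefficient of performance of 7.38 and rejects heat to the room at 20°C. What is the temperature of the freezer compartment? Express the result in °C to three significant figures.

For a Carnot refrigerator COP_R = T_C/(T_H − T_C), so T_C = COP·T_H/(1 + COP).
With T_H = 293.15 K, T_C = 7.38 × 293.15/8.380 = 258.17 K.
Converting, 258.17 K = -14.98°C.

-15.0 °C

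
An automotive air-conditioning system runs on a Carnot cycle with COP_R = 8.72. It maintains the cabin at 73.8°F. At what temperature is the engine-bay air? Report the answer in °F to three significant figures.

135 °F

COP_R = T_C/(T_H − T_C) gives T_H − T_C = T_C/COP.
With T_C = 296.37 K, T_H = 296.37 × (1 + 1/8.72) = 330.36 K.
Converting, 330.36 K = 134.98°F.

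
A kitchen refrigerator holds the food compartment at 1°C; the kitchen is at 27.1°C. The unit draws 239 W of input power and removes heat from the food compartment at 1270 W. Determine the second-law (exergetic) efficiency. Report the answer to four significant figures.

COP_actual = Q̇_C/Ẇ = 1270/239.0 = 5.314.
In absolute terms T_C = 274.15 K and T_H = 300.25 K, so ΔT = 26.10 K.
COP_Carnot = T_C/ΔT = 274.15/26.10 = 10.50.
η_II = COP_actual/COP_Carnot = 5.314/10.50 = 0.5059.

0.5059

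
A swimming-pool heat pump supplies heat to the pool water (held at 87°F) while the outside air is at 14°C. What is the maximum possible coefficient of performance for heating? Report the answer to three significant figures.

18.3

In absolute terms T_C = 287.15 K and T_H = 303.71 K, so ΔT = 16.56 K.
For a reversible cycle, COP_Carnot = T_H/ΔT = 303.71/16.56 = 18.34.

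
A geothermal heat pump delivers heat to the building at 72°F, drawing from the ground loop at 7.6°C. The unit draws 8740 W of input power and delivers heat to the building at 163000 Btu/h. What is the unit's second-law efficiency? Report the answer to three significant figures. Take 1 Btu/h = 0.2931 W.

0.271

Converting, Q̇_H = 163000 Btu/h = 47780 W, so COP_actual = Q̇_H/Ẇ = 47780/8740 = 5.466.
In absolute terms T_C = 280.75 K and T_H = 295.37 K, so ΔT = 14.62 K.
COP_Carnot = T_H/ΔT = 295.37/14.62 = 20.20.
η_II = COP_actual/COP_Carnot = 5.466/20.20 = 0.2706.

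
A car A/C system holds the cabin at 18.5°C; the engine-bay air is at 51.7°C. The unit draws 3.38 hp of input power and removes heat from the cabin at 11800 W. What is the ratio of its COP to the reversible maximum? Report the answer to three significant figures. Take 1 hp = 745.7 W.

Converting, Q̇_C = 11800 W = 15.82 hp, so COP_actual = Q̇_C/Ẇ = 15.82/3.380 = 4.682.
In absolute terms T_C = 291.65 K and T_H = 324.85 K, so ΔT = 33.20 K.
COP_Carnot = T_C/ΔT = 291.65/33.20 = 8.785.
η_II = COP_actual/COP_Carnot = 4.682/8.785 = 0.5329.

0.533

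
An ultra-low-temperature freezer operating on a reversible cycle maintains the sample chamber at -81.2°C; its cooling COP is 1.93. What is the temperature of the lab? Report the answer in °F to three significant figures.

COP_R = T_C/(T_H − T_C) gives T_H − T_C = T_C/COP.
With T_C = 191.95 K, T_H = 191.95 × (1 + 1/1.93) = 291.41 K.
Converting, 291.41 K = 64.86°F.

64.9 °F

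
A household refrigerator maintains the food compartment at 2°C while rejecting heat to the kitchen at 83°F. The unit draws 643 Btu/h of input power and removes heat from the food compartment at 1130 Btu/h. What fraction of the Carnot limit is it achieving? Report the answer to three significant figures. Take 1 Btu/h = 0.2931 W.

0.168

COP_actual = Q̇_C/Ẇ = 1130/643.0 = 1.757.
In absolute terms T_C = 275.15 K and T_H = 301.48 K, so ΔT = 26.33 K.
COP_Carnot = T_C/ΔT = 275.15/26.33 = 10.45.
η_II = COP_actual/COP_Carnot = 1.757/10.45 = 0.1682.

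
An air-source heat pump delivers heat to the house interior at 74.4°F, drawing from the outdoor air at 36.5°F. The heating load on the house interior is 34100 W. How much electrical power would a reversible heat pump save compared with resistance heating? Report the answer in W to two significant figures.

In absolute terms T_C = 275.65 K and T_H = 296.71 K, so ΔT = 21.06 K.
COP_Carnot = T_H/ΔT = 296.71/21.06 = 14.09.
Resistance heating needs Ẇ_res = Q̇_H = 34100 W; the reversible heat pump needs only Ẇ_hp = Q̇_H/COP = 2420 W.
Saving = 34100 − 2420 = 31680 W.

32000 W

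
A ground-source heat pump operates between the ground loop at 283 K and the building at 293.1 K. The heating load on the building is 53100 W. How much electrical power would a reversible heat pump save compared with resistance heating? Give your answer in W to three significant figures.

The reservoir spacing is ΔT = 293.1 − 283 = 10.10 K.
COP_Carnot = T_H/ΔT = 293.10/10.10 = 29.02.
Resistance heating needs Ẇ_res = Q̇_H = 53100 W; the reversible heat pump needs only Ẇ_hp = Q̇_H/COP = 1830 W.
Saving = 53100 − 1830 = 51270 W.

51300 W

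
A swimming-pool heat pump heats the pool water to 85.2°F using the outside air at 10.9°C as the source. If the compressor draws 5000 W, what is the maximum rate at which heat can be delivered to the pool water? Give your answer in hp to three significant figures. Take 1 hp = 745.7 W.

In absolute terms T_C = 284.05 K and T_H = 302.71 K, so ΔT = 18.66 K.
COP_Carnot = T_H/ΔT = 302.71/18.66 = 16.23.
Q̇_max = COP_Carnot × Ẇ = 16.23 × 5000 W = 81130 W = 108.8 hp.

109 hp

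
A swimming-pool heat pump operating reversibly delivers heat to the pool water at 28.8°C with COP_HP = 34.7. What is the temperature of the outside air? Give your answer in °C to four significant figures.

20.10 °C

COP_HP = T_H/(T_H − T_C) gives T_H − T_C = T_H/COP.
With T_H = 301.95 K, T_C = 301.95 × (1 − 1/34.7) = 293.25 K.
Converting, 293.25 K = 20.10°C.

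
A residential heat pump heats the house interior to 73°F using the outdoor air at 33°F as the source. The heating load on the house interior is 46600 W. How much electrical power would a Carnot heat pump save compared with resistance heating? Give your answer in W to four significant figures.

43100 W

In absolute terms T_C = 273.71 K and T_H = 295.93 K, so ΔT = 22.22 K.
COP_Carnot = T_H/ΔT = 295.93/22.22 = 13.32.
Resistance heating needs Ẇ_res = Q̇_H = 46600 W; the reversible heat pump needs only Ẇ_hp = Q̇_H/COP = 3499 W.
Saving = 46600 − 3499 = 43100 W.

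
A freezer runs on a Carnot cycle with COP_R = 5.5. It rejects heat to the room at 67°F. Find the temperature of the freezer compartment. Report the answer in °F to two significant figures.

-14 °F

For a Carnot refrigerator COP_R = T_C/(T_H − T_C), so T_C = COP·T_H/(1 + COP).
With T_H = 292.59 K, T_C = 5.5 × 292.59/6.500 = 247.58 K.
Converting, 247.58 K = -14.03°F.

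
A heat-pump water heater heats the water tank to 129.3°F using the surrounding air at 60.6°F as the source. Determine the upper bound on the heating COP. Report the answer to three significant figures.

8.57

In absolute terms T_C = 289.04 K and T_H = 327.21 K, so ΔT = 38.17 K.
For a reversible cycle, COP_Carnot = T_H/ΔT = 327.21/38.17 = 8.573.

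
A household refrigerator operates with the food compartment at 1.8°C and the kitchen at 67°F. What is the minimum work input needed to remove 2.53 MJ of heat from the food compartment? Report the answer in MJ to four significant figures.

In absolute terms T_C = 274.95 K and T_H = 292.59 K, so ΔT = 17.64 K.
The reversible limit is COP_R = T_C/ΔT = 15.58, so W_min = Q_C/COP = Q_C·ΔT/T_C.
W_min = 2.530 × 17.64/274.95 = 0.1624 MJ.

0.1624 MJ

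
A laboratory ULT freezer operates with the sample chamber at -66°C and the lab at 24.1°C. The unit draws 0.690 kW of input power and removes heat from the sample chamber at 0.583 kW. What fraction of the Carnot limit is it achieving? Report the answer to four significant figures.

COP_actual = Q̇_C/Ẇ = 0.5830/0.6900 = 0.8449.
In absolute terms T_C = 207.15 K and T_H = 297.25 K, so ΔT = 90.10 K.
COP_Carnot = T_C/ΔT = 207.15/90.10 = 2.299.
η_II = COP_actual/COP_Carnot = 0.8449/2.299 = 0.3675.

0.3675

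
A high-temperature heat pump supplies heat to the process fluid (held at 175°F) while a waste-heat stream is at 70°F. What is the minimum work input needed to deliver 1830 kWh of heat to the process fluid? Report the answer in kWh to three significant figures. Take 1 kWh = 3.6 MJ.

303 kWh

In absolute terms T_C = 294.26 K and T_H = 352.59 K, so ΔT = 58.33 K.
The reversible limit is COP_HP = T_H/ΔT = 6.044, so W_min = Q_H/COP = Q_H·ΔT/T_H.
W_min = 1830 × 58.33/352.59 = 302.8 kWh.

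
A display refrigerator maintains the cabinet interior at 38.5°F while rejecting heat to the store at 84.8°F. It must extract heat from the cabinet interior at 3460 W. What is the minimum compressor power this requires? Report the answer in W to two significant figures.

In absolute terms T_C = 276.76 K and T_H = 302.48 K, so ΔT = 25.72 K.
COP_Carnot = T_C/ΔT = 276.76/25.72 = 10.76.
Ẇ_min = Q̇/COP_Carnot = 3460/10.76 = 321.6 W.

320 W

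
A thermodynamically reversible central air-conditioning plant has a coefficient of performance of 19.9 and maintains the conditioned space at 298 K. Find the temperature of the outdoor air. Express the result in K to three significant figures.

313 K

COP_R = T_C/(T_H − T_C) gives T_H − T_C = T_C/COP.
With T_C = 298.00 K, T_H = 298.00 × (1 + 1/19.9) = 312.97 K.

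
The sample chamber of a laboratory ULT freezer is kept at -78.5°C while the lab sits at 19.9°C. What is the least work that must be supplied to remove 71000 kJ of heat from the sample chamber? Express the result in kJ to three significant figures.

In absolute terms T_C = 194.65 K and T_H = 293.05 K, so ΔT = 98.40 K.
The reversible limit is COP_R = T_C/ΔT = 1.978, so W_min = Q_C/COP = Q_C·ΔT/T_C.
W_min = 71000 × 98.40/194.65 = 35890 kJ.

35900 kJ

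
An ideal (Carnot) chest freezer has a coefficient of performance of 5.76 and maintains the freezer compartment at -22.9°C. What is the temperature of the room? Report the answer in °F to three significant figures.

69.0 °F

COP_R = T_C/(T_H − T_C) gives T_H − T_C = T_C/COP.
With T_C = 250.25 K, T_H = 250.25 × (1 + 1/5.76) = 293.70 K.
Converting, 293.70 K = 68.98°F.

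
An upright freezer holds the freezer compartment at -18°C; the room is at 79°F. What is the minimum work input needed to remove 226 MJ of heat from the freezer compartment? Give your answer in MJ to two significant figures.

39 MJ

In absolute terms T_C = 255.15 K and T_H = 299.26 K, so ΔT = 44.11 K.
The reversible limit is COP_R = T_C/ΔT = 5.784, so W_min = Q_C/COP = Q_C·ΔT/T_C.
W_min = 226.0 × 44.11/255.15 = 39.07 MJ.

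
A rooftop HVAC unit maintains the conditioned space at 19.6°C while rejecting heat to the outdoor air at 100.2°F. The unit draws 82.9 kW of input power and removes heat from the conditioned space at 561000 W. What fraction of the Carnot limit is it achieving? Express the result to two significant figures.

Converting, Q̇_C = 561000 W = 561.0 kW, so COP_actual = Q̇_C/Ẇ = 561.0/82.90 = 6.767.
In absolute terms T_C = 292.75 K and T_H = 311.04 K, so ΔT = 18.29 K.
COP_Carnot = T_C/ΔT = 292.75/18.29 = 16.01.
η_II = COP_actual/COP_Carnot = 6.767/16.01 = 0.4228.

0.42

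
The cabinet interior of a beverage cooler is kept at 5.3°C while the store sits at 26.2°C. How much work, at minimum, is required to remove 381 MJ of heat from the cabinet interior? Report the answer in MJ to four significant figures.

28.60 MJ

In absolute terms T_C = 278.45 K and T_H = 299.35 K, so ΔT = 20.90 K.
The reversible limit is COP_R = T_C/ΔT = 13.32, so W_min = Q_C/COP = Q_C·ΔT/T_C.
W_min = 381.0 × 20.90/278.45 = 28.60 MJ.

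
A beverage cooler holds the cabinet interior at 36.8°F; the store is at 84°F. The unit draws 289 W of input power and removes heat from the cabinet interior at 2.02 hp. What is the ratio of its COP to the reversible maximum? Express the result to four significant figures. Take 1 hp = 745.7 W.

0.4955

Converting, Q̇_C = 2.020 hp = 1506 W, so COP_actual = Q̇_C/Ẇ = 1506/289.0 = 5.212.
In absolute terms T_C = 275.82 K and T_H = 302.04 K, so ΔT = 26.22 K.
COP_Carnot = T_C/ΔT = 275.82/26.22 = 10.52.
η_II = COP_actual/COP_Carnot = 5.212/10.52 = 0.4955.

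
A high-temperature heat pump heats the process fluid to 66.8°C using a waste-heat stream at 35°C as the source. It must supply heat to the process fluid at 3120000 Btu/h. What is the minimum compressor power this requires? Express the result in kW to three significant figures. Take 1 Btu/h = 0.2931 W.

In absolute terms T_C = 308.15 K and T_H = 339.95 K, so ΔT = 31.80 K.
COP_Carnot = T_H/ΔT = 339.95/31.80 = 10.69.
Ẇ_min = Q̇/COP_Carnot = 3120000/10.69 = 291900 Btu/h = 85.54 kW.

85.5 kW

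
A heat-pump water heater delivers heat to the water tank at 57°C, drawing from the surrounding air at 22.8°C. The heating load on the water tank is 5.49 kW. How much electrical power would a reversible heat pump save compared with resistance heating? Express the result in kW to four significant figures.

4.921 kW

In absolute terms T_C = 295.95 K and T_H = 330.15 K, so ΔT = 34.20 K.
COP_Carnot = T_H/ΔT = 330.15/34.20 = 9.654.
Resistance heating needs Ẇ_res = Q̇_H = 5.490 kW; the reversible heat pump needs only Ẇ_hp = Q̇_H/COP = 0.5687 kW.
Saving = 5.490 − 0.5687 = 4.921 kW.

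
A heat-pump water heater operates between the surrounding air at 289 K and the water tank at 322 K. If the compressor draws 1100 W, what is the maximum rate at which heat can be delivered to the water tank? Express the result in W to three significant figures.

10700 W

The reservoir spacing is ΔT = 322 − 289 = 33.00 K.
COP_Carnot = T_H/ΔT = 322.00/33.00 = 9.758.
Q̇_max = COP_Carnot × Ẇ = 9.758 × 1100 W = 10730 W.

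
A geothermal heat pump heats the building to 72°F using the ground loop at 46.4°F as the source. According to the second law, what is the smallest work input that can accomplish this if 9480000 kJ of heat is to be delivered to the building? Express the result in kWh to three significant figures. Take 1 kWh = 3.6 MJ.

127 kWh

In absolute terms T_C = 281.15 K and T_H = 295.37 K, so ΔT = 14.22 K.
The reversible limit is COP_HP = T_H/ΔT = 20.77, so W_min = Q_H/COP = Q_H·ΔT/T_H.
W_min = 9480000 × 14.22/295.37 = 456500 kJ = 126.8 kWh.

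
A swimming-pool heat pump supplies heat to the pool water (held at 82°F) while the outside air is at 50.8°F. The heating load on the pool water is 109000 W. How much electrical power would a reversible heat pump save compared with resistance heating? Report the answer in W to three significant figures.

In absolute terms T_C = 283.59 K and T_H = 300.93 K, so ΔT = 17.33 K.
COP_Carnot = T_H/ΔT = 300.93/17.33 = 17.36.
Resistance heating needs Ẇ_res = Q̇_H = 109000 W; the reversible heat pump needs only Ẇ_hp = Q̇_H/COP = 6278 W.
Saving = 109000 − 6278 = 102700 W.

103000 W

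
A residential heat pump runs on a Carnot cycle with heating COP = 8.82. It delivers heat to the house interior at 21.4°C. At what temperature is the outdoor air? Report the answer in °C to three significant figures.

-12.0 °C

COP_HP = T_H/(T_H − T_C) gives T_H − T_C = T_H/COP.
With T_H = 294.55 K, T_C = 294.55 × (1 − 1/8.82) = 261.15 K.
Converting, 261.15 K = -12.00°C.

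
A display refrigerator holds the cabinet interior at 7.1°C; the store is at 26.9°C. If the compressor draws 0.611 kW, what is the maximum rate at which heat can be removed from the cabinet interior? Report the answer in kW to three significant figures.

In absolute terms T_C = 280.25 K and T_H = 300.05 K, so ΔT = 19.80 K.
COP_Carnot = T_C/ΔT = 280.25/19.80 = 14.15.
Q̇_max = COP_Carnot × Ẇ = 14.15 × 0.6110 kW = 8.648 kW.

8.65 kW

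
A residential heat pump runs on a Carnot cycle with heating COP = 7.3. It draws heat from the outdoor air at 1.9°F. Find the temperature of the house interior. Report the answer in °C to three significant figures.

COP_HP = T_H/(T_H − T_C) rearranges to T_H = COP·T_C/(COP − 1).
With T_C = 256.43 K, T_H = 7.3 × 256.43/6.300 = 297.13 K.
Converting, 297.13 K = 23.98°C.

24.0 °C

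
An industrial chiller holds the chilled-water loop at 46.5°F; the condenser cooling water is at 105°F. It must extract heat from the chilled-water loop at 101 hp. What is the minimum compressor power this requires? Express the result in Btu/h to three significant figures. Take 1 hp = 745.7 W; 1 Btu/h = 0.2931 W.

29700 Btu/h

In absolute terms T_C = 281.21 K and T_H = 313.71 K, so ΔT = 32.50 K.
COP_Carnot = T_C/ΔT = 281.21/32.50 = 8.652.
Ẇ_min = Q̇/COP_Carnot = 101.0/8.652 = 11.67 hp = 29700 Btu/h.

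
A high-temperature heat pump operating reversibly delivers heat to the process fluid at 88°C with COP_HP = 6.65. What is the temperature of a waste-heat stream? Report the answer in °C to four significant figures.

COP_HP = T_H/(T_H − T_C) gives T_H − T_C = T_H/COP.
With T_H = 361.15 K, T_C = 361.15 × (1 − 1/6.65) = 306.84 K.
Converting, 306.84 K = 33.69°C.

33.69 °C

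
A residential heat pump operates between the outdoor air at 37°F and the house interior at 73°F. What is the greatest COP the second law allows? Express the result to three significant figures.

14.8

In absolute terms T_C = 275.93 K and T_H = 295.93 K, so ΔT = 20.00 K.
For a reversible cycle, COP_Carnot = T_H/ΔT = 295.93/20.00 = 14.80.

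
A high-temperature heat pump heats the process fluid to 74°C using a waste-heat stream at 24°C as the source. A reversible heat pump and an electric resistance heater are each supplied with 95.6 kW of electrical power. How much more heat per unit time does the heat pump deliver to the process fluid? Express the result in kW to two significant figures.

570 kW

In absolute terms T_C = 297.15 K and T_H = 347.15 K, so ΔT = 50.00 K.
COP_Carnot = T_H/ΔT = 347.15/50.00 = 6.943.
The heat pump delivers Q̇_H = COP × Ẇ = 663.8 kW; the resistance heater delivers Ẇ = 95.60 kW.
Extra = (COP − 1)·Ẇ = 568.2 kW.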